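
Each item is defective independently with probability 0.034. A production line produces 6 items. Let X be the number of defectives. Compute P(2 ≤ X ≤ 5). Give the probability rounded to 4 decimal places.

0.0158

X ~ Binomial(6, 0.034); P(2 ≤ X ≤ 5) = Σ C(6,k) p^k (1−p)^(6−k) over k:
  k=2: C(6,2)·0.034^2·0.966^4 = 0.015099
  k=3: C(6,3)·0.034^3·0.966^3 = 0.000709
  k=4: C(6,4)·0.034^4·0.966^2 = 0.000019
  k=5: C(6,5)·0.034^5·0.966^1 = 0.000000
Total = 0.015827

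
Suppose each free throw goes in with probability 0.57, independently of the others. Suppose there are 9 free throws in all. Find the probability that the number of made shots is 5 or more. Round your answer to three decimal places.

0.668

X ~ Binomial(9, 0.57); P(X ≥ 5) = Σ C(9,k) p^k (1−p)^(9−k) over k:
  k=5: C(9,5)·0.57^5·0.43^4 = 0.25919
  k=6: C(9,6)·0.57^6·0.43^3 = 0.22905
  k=7: C(9,7)·0.57^7·0.43^2 = 0.13013
  k=8: C(9,8)·0.57^8·0.43^1 = 0.04312
  k=9: C(9,9)·0.57^9·0.43^0 = 0.00635
Total = 0.66784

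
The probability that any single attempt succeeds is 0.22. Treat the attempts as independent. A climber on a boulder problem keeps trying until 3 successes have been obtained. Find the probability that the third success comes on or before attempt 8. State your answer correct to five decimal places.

0.24864

Finishing within 8 attempts ⇔ at least 3 successes in the first 8. With X ~ Binomial(8, 0.22), P(Y ≤ 8) = 1 − P(X ≤ 2).
  k=0: C(8,0)·0.22^0·0.78^8 = 0.1370114
  k=1: C(8,1)·0.22^1·0.78^7 = 0.3091540
  k=2: C(8,2)·0.22^2·0.78^6 = 0.3051905
1 − 0.7513559 = 0.2486441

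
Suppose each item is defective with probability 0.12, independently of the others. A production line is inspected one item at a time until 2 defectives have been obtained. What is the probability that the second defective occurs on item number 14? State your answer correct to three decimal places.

0.040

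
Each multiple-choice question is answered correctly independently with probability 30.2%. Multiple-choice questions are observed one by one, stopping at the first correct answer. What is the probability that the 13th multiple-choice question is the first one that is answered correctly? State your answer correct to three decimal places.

0.004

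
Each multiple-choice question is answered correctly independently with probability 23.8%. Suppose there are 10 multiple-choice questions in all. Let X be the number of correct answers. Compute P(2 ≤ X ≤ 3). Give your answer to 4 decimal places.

0.5311

X ~ Binomial(10, 0.238); P(2 ≤ X ≤ 3) = Σ C(10,k) p^k (1−p)^(10−k) over k:
  k=2: C(10,2)·0.238^2·0.762^8 = 0.289738
  k=3: C(10,3)·0.238^3·0.762^7 = 0.241322
Total = 0.531060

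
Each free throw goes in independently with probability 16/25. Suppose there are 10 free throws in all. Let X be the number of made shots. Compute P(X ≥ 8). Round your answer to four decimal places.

0.2405

X ~ Binomial(10, 0.64); P(X ≥ 8) = Σ C(10,k) p^k (1−p)^(10−k) over k:
  k=8: C(10,8)·0.64^8·0.36^2 = 0.164156
  k=9: C(10,9)·0.64^9·0.36^1 = 0.064852
  k=10: C(10,10)·0.64^10·0.36^0 = 0.011529
Total = 0.240537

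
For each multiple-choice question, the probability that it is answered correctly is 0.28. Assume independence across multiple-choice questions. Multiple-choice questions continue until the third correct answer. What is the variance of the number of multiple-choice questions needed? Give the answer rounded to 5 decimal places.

Y = total multiple-choice questions until the third success; negative binomial with r=3, p=0.28.
Var(Y) = r(1−p)/p² = 3·0.72 / 0.28² = 27.5510204

27.55102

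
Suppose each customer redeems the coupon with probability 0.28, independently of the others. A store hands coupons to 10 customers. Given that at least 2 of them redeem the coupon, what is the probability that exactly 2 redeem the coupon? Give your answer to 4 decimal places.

X ~ Binomial(10, 0.28). Want P(X=2 | X≥2) = P(X=2) / P(X≥2).
P(X=2) = C(10,2)·0.28^2·0.72^8 = 0.254794
P(X≥2) = 1 − 0.037439 − 0.145596 = 0.816965
Ratio = 0.254794 / 0.816965 = 0.311878

0.3119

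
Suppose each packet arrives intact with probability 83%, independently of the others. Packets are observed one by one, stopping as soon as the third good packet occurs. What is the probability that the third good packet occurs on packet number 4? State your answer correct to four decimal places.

0.2916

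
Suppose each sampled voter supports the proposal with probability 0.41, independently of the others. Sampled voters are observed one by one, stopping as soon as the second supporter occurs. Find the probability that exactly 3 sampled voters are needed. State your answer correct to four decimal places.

Y = trial on which the second success occurs; negative binomial, r=2, p=0.41.
P(Y=3) = C(2,1) · p^2 · (1−p)^1
= 2 · 0.1681 · 0.59 = 0.198358

0.1984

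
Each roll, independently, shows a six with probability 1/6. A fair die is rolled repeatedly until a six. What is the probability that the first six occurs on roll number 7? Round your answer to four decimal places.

0.0558

Geometric (trials to first success), p = 0.166667.
P(Y = 7) = (1−p)^6 · p = 0.3349 · 0.166667 = 0.055816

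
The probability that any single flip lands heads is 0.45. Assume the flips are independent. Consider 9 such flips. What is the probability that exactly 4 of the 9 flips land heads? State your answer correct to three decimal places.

0.260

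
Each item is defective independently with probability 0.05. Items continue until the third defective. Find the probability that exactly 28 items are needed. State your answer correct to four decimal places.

Y = trial on which the third success occurs; negative binomial, r=3, p=0.05.
P(Y=28) = C(27,2) · p^3 · (1−p)^25
= 351 · 0.000125 · 0.27739 = 0.012170

0.0122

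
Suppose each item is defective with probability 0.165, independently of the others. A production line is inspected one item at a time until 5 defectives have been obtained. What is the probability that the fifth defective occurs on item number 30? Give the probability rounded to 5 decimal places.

0.03201

Y = trial on which the fifth success occurs; negative binomial, r=5, p=0.165.
P(Y=30) = C(29,4) · p^5 · (1−p)^25
= 23751 · 0.0001223 · 0.011019 = 0.0320084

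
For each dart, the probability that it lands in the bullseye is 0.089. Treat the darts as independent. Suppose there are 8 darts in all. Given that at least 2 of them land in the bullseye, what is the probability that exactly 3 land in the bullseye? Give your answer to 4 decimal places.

X ~ Binomial(8, 0.089). Want P(X=3 | X≥2) = P(X=3) / P(X≥2).
P(X=3) = C(8,3)·0.089^3·0.911^5 = 0.024771
P(X≥2) = 1 − 0.474403 − 0.370773 = 0.154824
Ratio = 0.024771 / 0.154824 = 0.159997

0.1600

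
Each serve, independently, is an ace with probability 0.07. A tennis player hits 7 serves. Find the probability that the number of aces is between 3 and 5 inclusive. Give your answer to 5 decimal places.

X ~ Binomial(7, 0.07); P(3 ≤ X ≤ 5) = Σ C(7,k) p^k (1−p)^(7−k) over k:
  k=3: C(7,3)·0.07^3·0.93^4 = 0.0089804
  k=4: C(7,4)·0.07^4·0.93^3 = 0.0006759
  k=5: C(7,5)·0.07^5·0.93^2 = 0.0000305
Total = 0.0096868

0.00969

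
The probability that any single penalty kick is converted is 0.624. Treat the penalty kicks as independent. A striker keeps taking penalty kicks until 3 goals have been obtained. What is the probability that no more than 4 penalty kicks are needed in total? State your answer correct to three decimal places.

Finishing within 4 penalty kicks ⇔ at least 3 successes in the first 4. With X ~ Binomial(4, 0.624), P(Y ≤ 4) = 1 − P(X ≤ 2).
  k=0: C(4,0)·0.624^0·0.376^4 = 0.01999
  k=1: C(4,1)·0.624^1·0.376^3 = 0.13268
  k=2: C(4,2)·0.624^2·0.376^2 = 0.33029
1 − 0.48296 = 0.51704

0.517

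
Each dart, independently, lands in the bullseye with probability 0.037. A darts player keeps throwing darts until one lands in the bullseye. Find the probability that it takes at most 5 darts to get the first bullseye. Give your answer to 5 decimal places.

Y = number of darts to the first success; geometric, p = 0.037.
P(Y ≤ 5) = 1 − (1−p)^5 = 1 − 0.8281928 = 0.1718072

0.17181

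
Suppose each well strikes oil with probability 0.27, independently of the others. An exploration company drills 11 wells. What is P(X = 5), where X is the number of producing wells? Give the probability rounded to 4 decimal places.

X ~ Binomial(n=11, p=0.27).
P(X=5) = C(11,5) · p^5 · (1−p)^6
= 462 · 0.0014349 · 0.15133 = 0.100322

0.1003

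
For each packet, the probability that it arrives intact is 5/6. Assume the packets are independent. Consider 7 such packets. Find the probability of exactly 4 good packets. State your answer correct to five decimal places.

X ~ Binomial(n=7, p=0.833333).
P(X=4) = C(7,4) · p^4 · (1−p)^3
= 35 · 0.48225 · 0.0046296 = 0.0781429

0.07814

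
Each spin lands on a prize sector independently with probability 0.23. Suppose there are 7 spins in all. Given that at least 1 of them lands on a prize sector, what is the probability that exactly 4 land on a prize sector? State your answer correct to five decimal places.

0.05326

X ~ Binomial(7, 0.23). Want P(X=4 | X≥1) = P(X=4) / P(X≥1).
P(X=4) = C(7,4)·0.23^4·0.77^3 = 0.0447148
P(X≥1) = 1 − 0.1604852 = 0.8395148
Ratio = 0.0447148 / 0.8395148 = 0.0532627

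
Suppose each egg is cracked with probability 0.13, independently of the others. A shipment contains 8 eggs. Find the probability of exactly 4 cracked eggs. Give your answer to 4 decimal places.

X ~ Binomial(n=8, p=0.13).
P(X=4) = C(8,4) · p^4 · (1−p)^4
= 70 · 0.00028561 · 0.5729 = 0.011454

0.0115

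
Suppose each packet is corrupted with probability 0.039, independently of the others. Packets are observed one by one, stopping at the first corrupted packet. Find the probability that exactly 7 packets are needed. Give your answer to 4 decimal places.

0.0307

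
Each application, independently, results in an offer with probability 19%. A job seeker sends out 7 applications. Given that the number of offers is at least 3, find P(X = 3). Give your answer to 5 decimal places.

0.78725

X ~ Binomial(7, 0.19). Want P(X=3 | X≥3) = P(X=3) / P(X≥3).
P(X=3) = C(7,3)·0.19^3·0.81^4 = 0.1033401
P(X≥3) = 1 − 0.2287679 − 0.3756313 − 0.2643331 = 0.1312677
Ratio = 0.1033401 / 0.1312677 = 0.7872473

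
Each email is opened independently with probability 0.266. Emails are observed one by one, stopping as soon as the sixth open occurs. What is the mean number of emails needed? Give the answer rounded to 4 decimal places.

Y = total emails until the sixth success; negative binomial with r=6, p=0.266.
E[Y] = r / p = 6 / 0.266 = 22.556391

22.5564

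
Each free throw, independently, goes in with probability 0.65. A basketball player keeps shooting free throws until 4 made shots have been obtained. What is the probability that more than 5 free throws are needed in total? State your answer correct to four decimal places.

Needing more than 5 free throws ⇔ fewer than 4 successes in the first 5. With X ~ Binomial(5, 0.65), P(Y > 5) = P(X ≤ 3).
  k=0: C(5,0)·0.65^0·0.35^5 = 0.005252
  k=1: C(5,1)·0.65^1·0.35^4 = 0.048770
  k=2: C(5,2)·0.65^2·0.35^3 = 0.181147
  k=3: C(5,3)·0.65^3·0.35^2 = 0.336416
P(X ≤ 3) = 0.571585

0.5716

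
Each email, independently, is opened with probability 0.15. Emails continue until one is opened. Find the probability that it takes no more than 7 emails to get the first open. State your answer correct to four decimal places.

0.6794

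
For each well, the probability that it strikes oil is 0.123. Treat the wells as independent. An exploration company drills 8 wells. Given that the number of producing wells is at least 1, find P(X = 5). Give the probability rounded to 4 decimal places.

0.0016

X ~ Binomial(8, 0.123). Want P(X=5 | X≥1) = P(X=5) / P(X≥1).
P(X=5) = C(8,5)·0.123^5·0.877^3 = 0.001063
P(X≥1) = 1 − 0.349943 = 0.650057
Ratio = 0.001063 / 0.650057 = 0.001636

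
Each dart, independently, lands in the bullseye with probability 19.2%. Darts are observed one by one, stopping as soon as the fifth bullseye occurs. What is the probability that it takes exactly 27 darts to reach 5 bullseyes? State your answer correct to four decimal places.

0.0358

Y = trial on which the fifth success occurs; negative binomial, r=5, p=0.192.
P(Y=27) = C(26,4) · p^5 · (1−p)^22
= 14950 · 0.00026092 · 0.0091844 = 0.035826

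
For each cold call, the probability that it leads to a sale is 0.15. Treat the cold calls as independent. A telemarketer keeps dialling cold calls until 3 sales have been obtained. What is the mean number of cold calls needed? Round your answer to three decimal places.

20.000

Y = total cold calls until the third success; negative binomial with r=3, p=0.15.
E[Y] = r / p = 3 / 0.15 = 20.00000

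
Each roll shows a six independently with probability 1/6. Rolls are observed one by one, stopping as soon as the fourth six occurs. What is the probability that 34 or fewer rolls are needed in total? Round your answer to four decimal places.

0.8413

Finishing within 34 rolls ⇔ at least 4 successes in the first 34. With X ~ Binomial(34, 0.166667), P(Y ≤ 34) = 1 − P(X ≤ 3).
  k=0: C(34,0)·0.166667^0·0.833333^34 = 0.002032
  k=1: C(34,1)·0.166667^1·0.833333^33 = 0.013815
  k=2: C(34,2)·0.166667^2·0.833333^32 = 0.045589
  k=3: C(34,3)·0.166667^3·0.833333^31 = 0.097257
1 − 0.158692 = 0.841308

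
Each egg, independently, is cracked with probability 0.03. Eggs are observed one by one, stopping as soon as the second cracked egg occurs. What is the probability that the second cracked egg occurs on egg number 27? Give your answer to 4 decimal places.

0.0109

Y = trial on which the second success occurs; negative binomial, r=2, p=0.03.
P(Y=27) = C(26,1) · p^2 · (1−p)^25
= 26 · 0.0009 · 0.46697 = 0.010927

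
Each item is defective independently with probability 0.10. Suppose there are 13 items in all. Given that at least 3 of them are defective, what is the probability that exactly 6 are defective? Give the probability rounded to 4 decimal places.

0.0061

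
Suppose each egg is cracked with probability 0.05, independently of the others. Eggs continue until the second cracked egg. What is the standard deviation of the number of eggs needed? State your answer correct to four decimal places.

27.5681

Y = total eggs until the second success; negative binomial with r=2, p=0.05.
SD(Y) = √[r(1−p)/p²] = √(760.000000) = 27.568098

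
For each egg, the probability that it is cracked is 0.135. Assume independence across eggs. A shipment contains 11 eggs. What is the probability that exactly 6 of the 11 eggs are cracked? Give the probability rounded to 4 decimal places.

X ~ Binomial(n=11, p=0.135).
P(X=6) = C(11,6) · p^6 · (1−p)^5
= 462 · 6.0534e-06 · 0.48426 = 0.001354

0.0014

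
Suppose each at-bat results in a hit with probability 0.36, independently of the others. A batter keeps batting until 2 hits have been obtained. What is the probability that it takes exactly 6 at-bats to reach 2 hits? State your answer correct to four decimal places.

Y = trial on which the second success occurs; negative binomial, r=2, p=0.36.
P(Y=6) = C(5,1) · p^2 · (1−p)^4
= 5 · 0.1296 · 0.16777 = 0.108716

0.1087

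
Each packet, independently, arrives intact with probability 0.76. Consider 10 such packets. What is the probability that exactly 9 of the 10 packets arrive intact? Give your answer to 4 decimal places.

0.2030

X ~ Binomial(n=10, p=0.76).
P(X=9) = C(10,9) · p^9 · (1−p)^1
= 10 · 0.084591 · 0.24 = 0.203018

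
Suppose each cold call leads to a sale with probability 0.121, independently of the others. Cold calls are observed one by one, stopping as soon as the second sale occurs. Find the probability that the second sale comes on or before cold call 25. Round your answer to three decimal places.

0.823

Finishing within 25 cold calls ⇔ at least 2 successes in the first 25. With X ~ Binomial(25, 0.121), P(Y ≤ 25) = 1 − P(X ≤ 1).
  k=0: C(25,0)·0.121^0·0.879^25 = 0.03979
  k=1: C(25,1)·0.121^1·0.879^24 = 0.13692
1 − 0.17670 = 0.82330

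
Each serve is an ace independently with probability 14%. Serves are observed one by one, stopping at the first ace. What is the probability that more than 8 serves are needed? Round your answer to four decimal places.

Y = number of serves to the first success; geometric, p = 0.14.
P(Y > 8) = P(first 8 all fail) = (1−p)^8 = 0.299218

0.2992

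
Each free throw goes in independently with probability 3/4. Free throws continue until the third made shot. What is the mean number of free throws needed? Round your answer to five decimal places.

Y = total free throws until the third success; negative binomial with r=3, p=0.75.
E[Y] = r / p = 3 / 0.75 = 4.0000000

4.00000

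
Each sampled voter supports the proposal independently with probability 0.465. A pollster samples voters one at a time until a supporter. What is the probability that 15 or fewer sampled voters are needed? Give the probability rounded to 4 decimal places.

Y = number of sampled voters to the first success; geometric, p = 0.465.
P(Y ≤ 15) = 1 − (1−p)^15 = 1 − 0.000084 = 0.999916

0.9999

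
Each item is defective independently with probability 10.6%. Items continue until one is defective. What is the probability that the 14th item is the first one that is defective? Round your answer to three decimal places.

0.025

Geometric (trials to first success), p = 0.106.
P(Y = 14) = (1−p)^13 · p = 0.23302 · 0.106 = 0.02470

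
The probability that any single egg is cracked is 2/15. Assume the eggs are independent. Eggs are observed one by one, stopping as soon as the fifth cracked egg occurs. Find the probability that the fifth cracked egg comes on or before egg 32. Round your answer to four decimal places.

0.4266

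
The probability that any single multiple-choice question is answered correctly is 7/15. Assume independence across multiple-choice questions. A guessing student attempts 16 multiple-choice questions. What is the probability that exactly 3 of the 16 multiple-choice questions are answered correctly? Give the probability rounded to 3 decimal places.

0.016

X ~ Binomial(n=16, p=0.466667).
P(X=3) = C(16,3) · p^3 · (1−p)^13
= 560 · 0.10163 · 0.00028248 = 0.01608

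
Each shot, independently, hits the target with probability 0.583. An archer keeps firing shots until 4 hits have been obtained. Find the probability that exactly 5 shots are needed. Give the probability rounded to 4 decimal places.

0.1927

Y = trial on which the fourth success occurs; negative binomial, r=4, p=0.583.
P(Y=5) = C(4,3) · p^4 · (1−p)^1
= 4 · 0.11552 · 0.417 = 0.192695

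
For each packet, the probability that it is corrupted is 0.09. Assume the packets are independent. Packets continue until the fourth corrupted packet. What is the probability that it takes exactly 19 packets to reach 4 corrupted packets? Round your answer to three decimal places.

0.013

Y = trial on which the fourth success occurs; negative binomial, r=4, p=0.09.
P(Y=19) = C(18,3) · p^4 · (1−p)^15
= 816 · 6.561e-05 · 0.24301 = 0.01301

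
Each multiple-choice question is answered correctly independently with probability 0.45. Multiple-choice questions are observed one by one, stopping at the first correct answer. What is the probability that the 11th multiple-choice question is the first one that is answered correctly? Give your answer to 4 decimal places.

0.0011

Geometric (trials to first success), p = 0.45.
P(Y = 11) = (1−p)^10 · p = 0.002533 · 0.45 = 0.001140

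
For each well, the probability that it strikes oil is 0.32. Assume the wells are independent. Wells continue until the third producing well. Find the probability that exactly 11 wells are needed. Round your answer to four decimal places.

0.0674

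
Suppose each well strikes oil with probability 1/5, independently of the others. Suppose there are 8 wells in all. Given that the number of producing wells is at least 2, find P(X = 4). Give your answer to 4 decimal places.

X ~ Binomial(8, 0.20). Want P(X=4 | X≥2) = P(X=4) / P(X≥2).
P(X=4) = C(8,4)·0.20^4·0.80^4 = 0.045875
P(X≥2) = 1 − 0.167772 − 0.335544 = 0.496684
Ratio = 0.045875 / 0.496684 = 0.092363

0.0924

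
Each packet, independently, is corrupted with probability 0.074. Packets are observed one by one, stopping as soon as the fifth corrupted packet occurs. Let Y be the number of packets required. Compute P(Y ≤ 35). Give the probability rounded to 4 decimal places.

0.1134

Finishing within 35 packets ⇔ at least 5 successes in the first 35. With X ~ Binomial(35, 0.074), P(Y ≤ 35) = 1 − P(X ≤ 4).
  k=0: C(35,0)·0.074^0·0.926^35 = 0.067824
  k=1: C(35,1)·0.074^1·0.926^34 = 0.189703
  k=2: C(35,2)·0.074^2·0.926^33 = 0.257717
  k=3: C(35,3)·0.074^3·0.926^32 = 0.226546
  k=4: C(35,4)·0.074^4·0.926^31 = 0.144833
1 − 0.886623 = 0.113377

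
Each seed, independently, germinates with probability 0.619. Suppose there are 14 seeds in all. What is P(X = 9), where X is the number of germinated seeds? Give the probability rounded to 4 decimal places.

X ~ Binomial(n=14, p=0.619).
P(X=9) = C(14,9) · p^9 · (1−p)^5
= 2002 · 0.013342 · 0.0080283 = 0.214440

0.2144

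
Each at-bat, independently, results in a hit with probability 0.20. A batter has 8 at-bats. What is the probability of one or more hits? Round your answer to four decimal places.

0.8322

P(at least one) = 1 − P(none) = 1 − (1 − 0.20)^8
= 1 − 0.167772 = 0.832228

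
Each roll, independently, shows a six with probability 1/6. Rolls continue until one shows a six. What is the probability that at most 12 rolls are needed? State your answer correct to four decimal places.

0.8878

Y = number of rolls to the first success; geometric, p = 0.166667.
P(Y ≤ 12) = 1 − (1−p)^12 = 1 − 0.112157 = 0.887843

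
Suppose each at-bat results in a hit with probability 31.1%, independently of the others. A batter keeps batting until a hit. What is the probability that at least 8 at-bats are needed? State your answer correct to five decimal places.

Y = number of at-bats to the first success; geometric, p = 0.311.
P(Y > 7) = P(first 7 all fail) = (1−p)^7 = 0.0737114

0.07371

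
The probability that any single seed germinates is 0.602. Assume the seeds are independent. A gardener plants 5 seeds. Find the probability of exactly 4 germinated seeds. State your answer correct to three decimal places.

0.261

X ~ Binomial(n=5, p=0.602).
P(X=4) = C(5,4) · p^4 · (1−p)^1
= 5 · 0.13134 · 0.398 = 0.26136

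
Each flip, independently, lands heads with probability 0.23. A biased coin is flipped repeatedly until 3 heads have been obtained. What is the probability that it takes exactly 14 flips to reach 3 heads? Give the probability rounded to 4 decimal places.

Y = trial on which the third success occurs; negative binomial, r=3, p=0.23.
P(Y=14) = C(13,2) · p^3 · (1−p)^11
= 78 · 0.012167 · 0.056415 = 0.053540

0.0535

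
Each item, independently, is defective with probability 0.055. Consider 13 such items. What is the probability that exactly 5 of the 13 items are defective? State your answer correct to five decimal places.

X ~ Binomial(n=13, p=0.055).
P(X=5) = C(13,5) · p^5 · (1−p)^8
= 1287 · 5.0328e-07 · 0.636 = 0.0004120

0.00041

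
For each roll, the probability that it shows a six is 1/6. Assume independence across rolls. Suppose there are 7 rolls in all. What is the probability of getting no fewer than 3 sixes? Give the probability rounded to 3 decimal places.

0.096

X ~ Binomial(7, 0.166667); P(X ≥ 3) = Σ C(7,k) p^k (1−p)^(7−k) over k:
  k=3: C(7,3)·0.166667^3·0.833333^4 = 0.07814
  k=4: C(7,4)·0.166667^4·0.833333^3 = 0.01563
  k=5: C(7,5)·0.166667^5·0.833333^2 = 0.00188
  k=6: C(7,6)·0.166667^6·0.833333^1 = 0.00013
  k=7: C(7,7)·0.166667^7·0.833333^0 = 0.00000
Total = 0.09578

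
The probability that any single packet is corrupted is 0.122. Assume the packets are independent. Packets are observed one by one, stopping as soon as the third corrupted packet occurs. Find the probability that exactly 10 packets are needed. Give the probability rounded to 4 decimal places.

Y = trial on which the third success occurs; negative binomial, r=3, p=0.122.
P(Y=10) = C(9,2) · p^3 · (1−p)^7
= 36 · 0.0018158 · 0.40222 = 0.026293

0.0263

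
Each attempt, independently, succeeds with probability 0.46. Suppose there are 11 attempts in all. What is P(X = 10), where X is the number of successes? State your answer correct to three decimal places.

X ~ Binomial(n=11, p=0.46).
P(X=10) = C(11,10) · p^10 · (1−p)^1
= 11 · 0.00042421 · 0.54 = 0.00252

0.003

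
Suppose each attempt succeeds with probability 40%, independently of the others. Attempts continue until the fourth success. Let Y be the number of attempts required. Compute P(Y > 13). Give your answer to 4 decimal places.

0.1686

Needing more than 13 attempts ⇔ fewer than 4 successes in the first 13. With X ~ Binomial(13, 0.40), P(Y > 13) = P(X ≤ 3).
  k=0: C(13,0)·0.40^0·0.60^13 = 0.001306
  k=1: C(13,1)·0.40^1·0.60^12 = 0.011319
  k=2: C(13,2)·0.40^2·0.60^11 = 0.045277
  k=3: C(13,3)·0.40^3·0.60^10 = 0.110677
P(X ≤ 3) = 0.168580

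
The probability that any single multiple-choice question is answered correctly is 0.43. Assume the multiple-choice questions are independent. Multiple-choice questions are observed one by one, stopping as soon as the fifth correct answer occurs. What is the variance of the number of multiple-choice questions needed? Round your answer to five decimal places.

Y = total multiple-choice questions until the fifth success; negative binomial with r=5, p=0.43.
Var(Y) = r(1−p)/p² = 5·0.57 / 0.43² = 15.4137372

15.41374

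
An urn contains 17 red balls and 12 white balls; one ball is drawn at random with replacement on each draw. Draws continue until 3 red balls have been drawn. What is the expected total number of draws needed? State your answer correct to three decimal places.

5.118

Y = total draws until the third success; negative binomial with r=3, p=0.586207.
E[Y] = r / p = 3 / 0.586207 = 5.11765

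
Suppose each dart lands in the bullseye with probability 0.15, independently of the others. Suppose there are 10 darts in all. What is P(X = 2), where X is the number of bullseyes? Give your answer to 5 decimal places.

X ~ Binomial(n=10, p=0.15).
P(X=2) = C(10,2) · p^2 · (1−p)^8
= 45 · 0.0225 · 0.27249 = 0.2758967

0.27590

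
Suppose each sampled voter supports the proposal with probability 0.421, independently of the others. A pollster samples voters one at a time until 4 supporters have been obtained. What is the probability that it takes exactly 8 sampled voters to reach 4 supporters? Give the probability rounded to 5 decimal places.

0.12357

Y = trial on which the fourth success occurs; negative binomial, r=4, p=0.421.
P(Y=8) = C(7,3) · p^4 · (1−p)^4
= 35 · 0.031414 · 0.11239 = 0.1235693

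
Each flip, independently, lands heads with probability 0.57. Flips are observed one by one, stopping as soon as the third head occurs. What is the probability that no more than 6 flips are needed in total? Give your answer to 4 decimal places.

Finishing within 6 flips ⇔ at least 3 successes in the first 6. With X ~ Binomial(6, 0.57), P(Y ≤ 6) = 1 − P(X ≤ 2).
  k=0: C(6,0)·0.57^0·0.43^6 = 0.006321
  k=1: C(6,1)·0.57^1·0.43^5 = 0.050277
  k=2: C(6,2)·0.57^2·0.43^4 = 0.166615
1 − 0.223214 = 0.776786

0.7768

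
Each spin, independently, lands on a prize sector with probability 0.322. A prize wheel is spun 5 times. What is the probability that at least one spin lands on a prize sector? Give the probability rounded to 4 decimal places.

0.8567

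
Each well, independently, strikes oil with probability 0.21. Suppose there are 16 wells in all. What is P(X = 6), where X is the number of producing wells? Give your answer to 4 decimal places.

X ~ Binomial(n=16, p=0.21).
P(X=6) = C(16,6) · p^6 · (1−p)^10
= 8008 · 8.5766e-05 · 0.094683 = 0.065030

0.0650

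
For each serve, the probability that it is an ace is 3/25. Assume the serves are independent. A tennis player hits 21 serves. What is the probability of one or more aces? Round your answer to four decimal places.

P(at least one) = 1 − P(none) = 1 − (1 − 0.12)^21
= 1 − 0.068255 = 0.931745

0.9317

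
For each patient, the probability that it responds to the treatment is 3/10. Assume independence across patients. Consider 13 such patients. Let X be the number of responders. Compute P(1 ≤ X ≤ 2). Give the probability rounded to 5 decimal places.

X ~ Binomial(13, 0.30); P(1 ≤ X ≤ 2) = Σ C(13,k) p^k (1−p)^(13−k) over k:
  k=1: C(13,1)·0.30^1·0.70^12 = 0.0539810
  k=2: C(13,2)·0.30^2·0.70^11 = 0.1388083
Total = 0.1927894

0.19279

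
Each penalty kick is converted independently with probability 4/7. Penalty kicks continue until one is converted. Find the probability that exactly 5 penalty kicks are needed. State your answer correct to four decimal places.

0.0193

Geometric (trials to first success), p = 0.571429.
P(Y = 5) = (1−p)^4 · p = 0.033736 · 0.571429 = 0.019278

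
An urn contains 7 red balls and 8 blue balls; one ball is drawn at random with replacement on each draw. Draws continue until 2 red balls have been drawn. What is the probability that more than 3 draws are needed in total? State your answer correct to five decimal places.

Needing more than 3 draws ⇔ fewer than 2 successes in the first 3. With X ~ Binomial(3, 0.466667), P(Y > 3) = P(X ≤ 1).
  k=0: C(3,0)·0.466667^0·0.533333^3 = 0.1517037
  k=1: C(3,1)·0.466667^1·0.533333^2 = 0.3982222
P(X ≤ 1) = 0.5499259

0.54993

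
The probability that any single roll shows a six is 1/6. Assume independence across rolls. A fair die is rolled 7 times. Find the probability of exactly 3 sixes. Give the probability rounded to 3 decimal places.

X ~ Binomial(n=7, p=0.166667).
P(X=3) = C(7,3) · p^3 · (1−p)^4
= 35 · 0.0046296 · 0.48225 = 0.07814

0.078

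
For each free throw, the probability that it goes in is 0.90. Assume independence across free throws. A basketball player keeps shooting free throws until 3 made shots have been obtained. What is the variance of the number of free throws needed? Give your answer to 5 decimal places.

Y = total free throws until the third success; negative binomial with r=3, p=0.90.
Var(Y) = r(1−p)/p² = 3·0.10 / 0.90² = 0.3703704

0.37037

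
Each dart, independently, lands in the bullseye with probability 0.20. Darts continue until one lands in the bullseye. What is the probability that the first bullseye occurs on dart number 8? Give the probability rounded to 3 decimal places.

0.042

Geometric (trials to first success), p = 0.20.
P(Y = 8) = (1−p)^7 · p = 0.20972 · 0.20 = 0.04194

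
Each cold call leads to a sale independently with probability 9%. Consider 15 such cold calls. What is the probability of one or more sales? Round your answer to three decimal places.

0.757

P(at least one) = 1 − P(none) = 1 − (1 − 0.09)^15
= 1 − 0.24301 = 0.75699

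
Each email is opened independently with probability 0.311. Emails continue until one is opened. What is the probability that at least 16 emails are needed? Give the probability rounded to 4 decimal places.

Y = number of emails to the first success; geometric, p = 0.311.
P(Y > 15) = P(first 15 all fail) = (1−p)^15 = 0.003744

0.0037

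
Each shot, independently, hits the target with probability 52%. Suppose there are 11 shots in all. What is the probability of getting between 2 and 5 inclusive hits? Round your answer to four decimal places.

0.4420

X ~ Binomial(11, 0.52); P(2 ≤ X ≤ 5) = Σ C(11,k) p^k (1−p)^(11−k) over k:
  k=2: C(11,2)·0.52^2·0.48^9 = 0.020116
  k=3: C(11,3)·0.52^3·0.48^8 = 0.065377
  k=4: C(11,4)·0.52^4·0.48^7 = 0.141650
  k=5: C(11,5)·0.52^5·0.48^6 = 0.214836
Total = 0.441978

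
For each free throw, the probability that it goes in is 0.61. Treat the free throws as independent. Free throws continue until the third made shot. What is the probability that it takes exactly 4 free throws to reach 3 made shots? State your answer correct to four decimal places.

0.2656

Y = trial on which the third success occurs; negative binomial, r=3, p=0.61.
P(Y=4) = C(3,2) · p^3 · (1−p)^1
= 3 · 0.22698 · 0.39 = 0.265568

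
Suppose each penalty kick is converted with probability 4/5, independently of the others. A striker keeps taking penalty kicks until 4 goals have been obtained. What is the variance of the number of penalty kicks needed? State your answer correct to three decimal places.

Y = total penalty kicks until the fourth success; negative binomial with r=4, p=0.80.
Var(Y) = r(1−p)/p² = 4·0.20 / 0.80² = 1.25000

1.250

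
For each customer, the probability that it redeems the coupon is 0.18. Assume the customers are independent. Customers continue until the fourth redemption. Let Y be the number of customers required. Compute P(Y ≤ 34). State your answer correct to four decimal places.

Finishing within 34 customers ⇔ at least 4 successes in the first 34. With X ~ Binomial(34, 0.18), P(Y ≤ 34) = 1 − P(X ≤ 3).
  k=0: C(34,0)·0.18^0·0.82^34 = 0.001174
  k=1: C(34,1)·0.18^1·0.82^33 = 0.008762
  k=2: C(34,2)·0.18^2·0.82^32 = 0.031736
  k=3: C(34,3)·0.18^3·0.82^31 = 0.074309
1 − 0.115981 = 0.884019

0.8840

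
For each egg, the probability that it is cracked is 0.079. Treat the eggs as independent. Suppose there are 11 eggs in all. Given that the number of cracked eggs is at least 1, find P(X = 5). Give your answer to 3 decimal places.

X ~ Binomial(11, 0.079). Want P(X=5 | X≥1) = P(X=5) / P(X≥1).
P(X=5) = C(11,5)·0.079^5·0.921^6 = 0.00087
P(X≥1) = 1 − 0.40444 = 0.59556
Ratio = 0.00087 / 0.59556 = 0.00146

0.001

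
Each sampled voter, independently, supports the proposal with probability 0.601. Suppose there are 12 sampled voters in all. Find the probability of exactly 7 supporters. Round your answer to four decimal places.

0.2268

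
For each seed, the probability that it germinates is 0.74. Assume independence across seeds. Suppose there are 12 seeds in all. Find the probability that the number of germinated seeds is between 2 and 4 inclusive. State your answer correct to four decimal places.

X ~ Binomial(12, 0.74); P(2 ≤ X ≤ 4) = Σ C(12,k) p^k (1−p)^(12−k) over k:
  k=2: C(12,2)·0.74^2·0.26^10 = 0.000051
  k=3: C(12,3)·0.74^3·0.26^9 = 0.000484
  k=4: C(12,4)·0.74^4·0.26^8 = 0.003100
Total = 0.003635

0.0036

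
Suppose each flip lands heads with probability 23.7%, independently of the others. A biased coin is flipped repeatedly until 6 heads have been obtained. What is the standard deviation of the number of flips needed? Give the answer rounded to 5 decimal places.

9.02796

Y = total flips until the sixth success; negative binomial with r=6, p=0.237.
SD(Y) = √[r(1−p)/p²] = √(81.5040325) = 9.0279584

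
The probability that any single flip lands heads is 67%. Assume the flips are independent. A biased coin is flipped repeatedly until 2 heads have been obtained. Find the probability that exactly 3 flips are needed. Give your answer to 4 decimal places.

0.2963

Y = trial on which the second success occurs; negative binomial, r=2, p=0.67.
P(Y=3) = C(2,1) · p^2 · (1−p)^1
= 2 · 0.4489 · 0.33 = 0.296274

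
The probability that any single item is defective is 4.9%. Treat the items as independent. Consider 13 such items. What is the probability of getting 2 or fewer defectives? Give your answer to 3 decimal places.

X ~ Binomial(13, 0.049); P(X ≤ 2) = Σ C(13,k) p^k (1−p)^(13−k) over k:
  k=0: C(13,0)·0.049^0·0.951^13 = 0.52041
  k=1: C(13,1)·0.049^1·0.951^12 = 0.34858
  k=2: C(13,2)·0.049^2·0.951^11 = 0.10776
Total = 0.97676

0.977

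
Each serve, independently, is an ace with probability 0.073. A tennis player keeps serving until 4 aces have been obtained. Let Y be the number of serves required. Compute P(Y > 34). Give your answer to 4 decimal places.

Needing more than 34 serves ⇔ fewer than 4 successes in the first 34. With X ~ Binomial(34, 0.073), P(Y > 34) = P(X ≤ 3).
  k=0: C(34,0)·0.073^0·0.927^34 = 0.075982
  k=1: C(34,1)·0.073^1·0.927^33 = 0.203438
  k=2: C(34,2)·0.073^2·0.927^32 = 0.264338
  k=3: C(34,3)·0.073^3·0.927^31 = 0.222040
P(X ≤ 3) = 0.765799

0.7658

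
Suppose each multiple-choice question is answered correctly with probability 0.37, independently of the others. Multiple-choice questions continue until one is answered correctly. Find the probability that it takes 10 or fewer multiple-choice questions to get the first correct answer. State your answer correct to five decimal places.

0.99015

Y = number of multiple-choice questions to the first success; geometric, p = 0.37.
P(Y ≤ 10) = 1 − (1−p)^10 = 1 − 0.0098493 = 0.9901507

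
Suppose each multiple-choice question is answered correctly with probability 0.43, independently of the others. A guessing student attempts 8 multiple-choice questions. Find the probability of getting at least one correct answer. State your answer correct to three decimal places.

0.989

P(at least one) = 1 − P(none) = 1 − (1 − 0.43)^8
= 1 − 0.01114 = 0.98886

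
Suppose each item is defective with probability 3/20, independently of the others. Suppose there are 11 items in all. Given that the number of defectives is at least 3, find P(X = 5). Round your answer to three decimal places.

X ~ Binomial(11, 0.15). Want P(X=5 | X≥3) = P(X=5) / P(X≥3).
P(X=5) = C(11,5)·0.15^5·0.85^6 = 0.01323
P(X≥3) = 1 − 0.16734 − 0.32484 − 0.28663 = 0.22119
Ratio = 0.01323 / 0.22119 = 0.05982

0.060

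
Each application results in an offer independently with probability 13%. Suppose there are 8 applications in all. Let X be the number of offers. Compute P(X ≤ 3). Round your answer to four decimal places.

0.9871

X ~ Binomial(8, 0.13); P(X ≤ 3) = Σ C(8,k) p^k (1−p)^(8−k) over k:
  k=0: C(8,0)·0.13^0·0.87^8 = 0.328212
  k=1: C(8,1)·0.13^1·0.87^7 = 0.392345
  k=2: C(8,2)·0.13^2·0.87^6 = 0.205192
  k=3: C(8,3)·0.13^3·0.87^5 = 0.061322
Total = 0.987070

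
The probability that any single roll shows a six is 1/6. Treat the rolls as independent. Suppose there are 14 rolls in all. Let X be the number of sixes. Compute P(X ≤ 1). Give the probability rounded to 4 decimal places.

0.2960

X ~ Binomial(14, 0.166667); P(X ≤ 1) = Σ C(14,k) p^k (1−p)^(14−k) over k:
  k=0: C(14,0)·0.166667^0·0.833333^14 = 0.077887
  k=1: C(14,1)·0.166667^1·0.833333^13 = 0.218082
Total = 0.295969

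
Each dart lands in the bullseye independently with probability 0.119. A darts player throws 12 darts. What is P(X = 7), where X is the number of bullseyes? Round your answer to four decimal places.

X ~ Binomial(n=12, p=0.119).
P(X=7) = C(12,7) · p^7 · (1−p)^5
= 792 · 3.3793e-07 · 0.53074 = 0.000142

0.0001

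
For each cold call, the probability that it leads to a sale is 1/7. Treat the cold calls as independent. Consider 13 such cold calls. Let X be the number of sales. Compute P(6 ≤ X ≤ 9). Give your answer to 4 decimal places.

X ~ Binomial(13, 0.142857); P(6 ≤ X ≤ 9) = Σ C(13,k) p^k (1−p)^(13−k) over k:
  k=6: C(13,6)·0.142857^6·0.857143^7 = 0.004958
  k=7: C(13,7)·0.142857^7·0.857143^6 = 0.000826
  k=8: C(13,8)·0.142857^8·0.857143^5 = 0.000103
  k=9: C(13,9)·0.142857^9·0.857143^4 = 0.000010
Total = 0.005897

0.0059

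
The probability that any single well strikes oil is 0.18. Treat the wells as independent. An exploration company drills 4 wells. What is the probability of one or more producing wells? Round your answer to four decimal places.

P(at least one) = 1 − P(none) = 1 − (1 − 0.18)^4
= 1 − 0.452122 = 0.547878

0.5479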